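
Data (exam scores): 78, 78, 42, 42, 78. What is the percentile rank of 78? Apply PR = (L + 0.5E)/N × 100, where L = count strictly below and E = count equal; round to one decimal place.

N = 5.
Strictly below 78: 2. Equal to 78: 3.
PR = (2 + 0.5·3)/5 × 100 = 70.0

70.0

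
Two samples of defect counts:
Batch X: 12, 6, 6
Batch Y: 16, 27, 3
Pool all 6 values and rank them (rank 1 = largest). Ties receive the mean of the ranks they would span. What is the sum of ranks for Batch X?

Sorted (descending): 27, 16, 12, 6, 6, 3
The 2 values of 6 occupy positions 4–5 → average rank (4+5)/2 = 4.5.
Batch X values → pooled ranks: 12→3, 6→4.5, 6→4.5
Rank sum = 3 + 4.5 + 4.5 = 12

12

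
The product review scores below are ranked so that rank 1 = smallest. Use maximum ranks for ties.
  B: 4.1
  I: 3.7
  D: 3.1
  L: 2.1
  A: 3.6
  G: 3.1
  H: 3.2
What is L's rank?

Sorted (ascending): 2.1, 3.1, 3.1, 3.2, 3.6, 3.7, 4.1
The 2 values of 3.1 occupy positions 2–3 → each gets rank 3.
L has value 2.1 → rank 1.

1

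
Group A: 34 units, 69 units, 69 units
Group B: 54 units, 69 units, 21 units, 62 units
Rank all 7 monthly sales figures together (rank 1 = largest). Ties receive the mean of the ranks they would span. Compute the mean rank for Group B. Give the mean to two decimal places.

Sorted (descending): 69, 69, 69, 62, 54, 34, 21
The 3 values of 69 occupy positions 1–3 → average rank 2.
Group B values → pooled ranks: 54→5, 69→2, 21→7, 62→4
Mean rank = (5 + 2 + 7 + 4) / 4 = 4.50

4.50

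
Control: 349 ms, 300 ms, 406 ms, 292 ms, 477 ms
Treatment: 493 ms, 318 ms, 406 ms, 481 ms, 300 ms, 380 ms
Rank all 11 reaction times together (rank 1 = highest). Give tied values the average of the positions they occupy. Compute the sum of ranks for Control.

Sorted (descending): 493, 481, 477, 406, 406, 380, 349, 318, 300, 300, 292
The 2 values of 406 occupy positions 4–5 → average rank (4+5)/2 = 4.5.
The 2 values of 300 occupy positions 9–10 → average rank (9+10)/2 = 9.5.
Control values → pooled ranks: 349→7, 300→9.5, 406→4.5, 292→11, 477→3
Rank sum = 7 + 9.5 + 4.5 + 11 + 3 = 35

35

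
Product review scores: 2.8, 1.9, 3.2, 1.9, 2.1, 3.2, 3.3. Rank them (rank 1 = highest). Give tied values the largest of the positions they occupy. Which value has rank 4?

2.8

Sorted (descending): 3.3, 3.2, 3.2, 2.8, 2.1, 1.9, 1.9
The 2 values of 3.2 occupy positions 2–3 → each gets rank 3.
The 2 values of 1.9 occupy positions 6–7 → each gets rank 7.
Rank 4 → value 2.8.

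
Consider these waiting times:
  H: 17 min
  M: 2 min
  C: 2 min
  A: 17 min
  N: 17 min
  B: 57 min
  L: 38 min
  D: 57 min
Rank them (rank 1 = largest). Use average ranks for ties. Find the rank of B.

1.5

Sorted (descending): 57, 57, 38, 17, 17, 17, 2, 2
The 2 values of 57 occupy positions 1–2 → average rank (1+2)/2 = 1.5.
The 3 values of 17 occupy positions 4–6 → average rank 5.
The 2 values of 2 occupy positions 7–8 → average rank (7+8)/2 = 7.5.
B has value 57 min → rank 1.5.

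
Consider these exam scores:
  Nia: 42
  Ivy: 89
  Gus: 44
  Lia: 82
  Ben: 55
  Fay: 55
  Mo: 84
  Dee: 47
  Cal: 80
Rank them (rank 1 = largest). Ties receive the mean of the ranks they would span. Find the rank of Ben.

5.5

Sorted (descending): 89, 84, 82, 80, 55, 55, 47, 44, 42
The 2 values of 55 occupy positions 5–6 → average rank (5+6)/2 = 5.5.
Ben has value 55 → rank 5.5.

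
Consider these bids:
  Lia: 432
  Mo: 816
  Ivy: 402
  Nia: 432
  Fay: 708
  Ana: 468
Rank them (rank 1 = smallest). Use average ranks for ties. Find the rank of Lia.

Sorted (ascending): 402, 432, 432, 468, 708, 816
The 2 values of 432 occupy positions 2–3 → average rank (2+3)/2 = 2.5.
Lia has value 432 → rank 2.5.

2.5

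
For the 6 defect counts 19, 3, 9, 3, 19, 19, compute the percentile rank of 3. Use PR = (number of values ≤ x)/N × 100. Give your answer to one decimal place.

N = 6.
Strictly below 3: 0. Equal to 3: 2.
PR = 2/6 × 100 = 33.3

33.3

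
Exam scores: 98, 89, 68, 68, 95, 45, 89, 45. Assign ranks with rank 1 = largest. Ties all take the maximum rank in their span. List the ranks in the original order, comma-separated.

1, 4, 6, 6, 2, 8, 4, 8

Sorted (descending): 98, 95, 89, 89, 68, 68, 45, 45
The 2 values of 89 occupy positions 3–4 → each gets rank 4.
The 2 values of 68 occupy positions 5–6 → each gets rank 6.
The 2 values of 45 occupy positions 7–8 → each gets rank 8.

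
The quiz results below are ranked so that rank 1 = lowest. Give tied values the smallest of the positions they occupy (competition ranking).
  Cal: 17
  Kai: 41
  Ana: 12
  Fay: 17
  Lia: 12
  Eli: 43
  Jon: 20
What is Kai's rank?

6

Sorted (ascending): 12, 12, 17, 17, 20, 41, 43
The 2 values of 12 occupy positions 1–2 → each gets rank 1.
The 2 values of 17 occupy positions 3–4 → each gets rank 3.
Kai has value 41 → rank 6.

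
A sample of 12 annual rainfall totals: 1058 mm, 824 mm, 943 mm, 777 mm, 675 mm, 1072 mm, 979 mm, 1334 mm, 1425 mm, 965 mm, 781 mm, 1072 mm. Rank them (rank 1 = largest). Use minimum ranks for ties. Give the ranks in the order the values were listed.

Sorted (descending): 1425, 1334, 1072, 1072, 1058, 979, 965, 943, 824, 781, 777, 675
The 2 values of 1072 occupy positions 3–4 → each gets rank 3.

5, 9, 8, 11, 12, 3, 6, 2, 1, 7, 10, 3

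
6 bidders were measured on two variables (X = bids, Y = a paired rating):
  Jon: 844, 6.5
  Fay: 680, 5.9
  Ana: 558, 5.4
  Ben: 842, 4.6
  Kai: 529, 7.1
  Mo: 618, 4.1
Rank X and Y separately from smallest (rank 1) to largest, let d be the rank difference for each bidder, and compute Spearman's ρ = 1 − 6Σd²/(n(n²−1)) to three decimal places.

-0.143

Ranks of variable 1: 6, 4, 2, 5, 1, 3
Ranks of variable 2: 5, 4, 3, 2, 6, 1
d = r₁ − r₂: 1, 0, -1, 3, -5, 2
d²: 1, 0, 1, 9, 25, 4; Σd² = 40
ρ = 1 − 6·40/(6·35) = 1 − 240/210 = -0.143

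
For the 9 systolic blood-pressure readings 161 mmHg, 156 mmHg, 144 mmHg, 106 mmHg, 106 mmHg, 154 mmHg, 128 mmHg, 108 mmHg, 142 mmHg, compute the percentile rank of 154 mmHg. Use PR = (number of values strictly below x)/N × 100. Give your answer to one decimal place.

N = 9.
Strictly below 154: 6. Equal to 154: 1.
PR = 6/9 × 100 = 66.7

66.7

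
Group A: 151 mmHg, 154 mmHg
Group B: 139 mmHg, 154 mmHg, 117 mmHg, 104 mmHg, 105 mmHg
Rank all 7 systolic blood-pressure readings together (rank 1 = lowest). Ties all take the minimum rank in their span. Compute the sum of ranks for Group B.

16

Sorted (ascending): 104, 105, 117, 139, 151, 154, 154
The 2 values of 154 occupy positions 6–7 → each gets rank 6.
Group B values → pooled ranks: 139→4, 154→6, 117→3, 104→1, 105→2
Rank sum = 4 + 6 + 3 + 1 + 2 = 16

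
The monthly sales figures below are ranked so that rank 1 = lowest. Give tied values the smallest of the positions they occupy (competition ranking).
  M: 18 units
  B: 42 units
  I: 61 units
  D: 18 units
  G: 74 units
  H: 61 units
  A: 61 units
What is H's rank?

4

Sorted (ascending): 18, 18, 42, 61, 61, 61, 74
The 2 values of 18 occupy positions 1–2 → each gets rank 1.
The 3 values of 61 occupy positions 4–6 → each gets rank 4.
H has value 61 units → rank 4.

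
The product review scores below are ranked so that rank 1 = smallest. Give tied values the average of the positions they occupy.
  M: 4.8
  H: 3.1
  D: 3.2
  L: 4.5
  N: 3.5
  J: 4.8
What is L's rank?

4

Sorted (ascending): 3.1, 3.2, 3.5, 4.5, 4.8, 4.8
The 2 values of 4.8 occupy positions 5–6 → average rank (5+6)/2 = 5.5.
L has value 4.5 → rank 4.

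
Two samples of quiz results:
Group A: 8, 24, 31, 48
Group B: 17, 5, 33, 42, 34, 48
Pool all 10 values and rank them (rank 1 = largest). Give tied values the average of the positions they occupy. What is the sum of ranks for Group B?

31.5

Sorted (descending): 48, 48, 42, 34, 33, 31, 24, 17, 8, 5
The 2 values of 48 occupy positions 1–2 → average rank (1+2)/2 = 1.5.
Group B values → pooled ranks: 17→8, 5→10, 33→5, 42→3, 34→4, 48→1.5
Rank sum = 8 + 10 + 5 + 3 + 4 + 1.5 = 31.5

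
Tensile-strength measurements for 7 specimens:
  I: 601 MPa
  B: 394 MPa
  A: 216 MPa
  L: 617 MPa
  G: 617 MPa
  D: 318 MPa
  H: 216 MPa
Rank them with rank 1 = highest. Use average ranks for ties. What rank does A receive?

Sorted (descending): 617, 617, 601, 394, 318, 216, 216
The 2 values of 617 occupy positions 1–2 → average rank (1+2)/2 = 1.5.
The 2 values of 216 occupy positions 6–7 → average rank (6+7)/2 = 6.5.
A has value 216 MPa → rank 6.5.

6.5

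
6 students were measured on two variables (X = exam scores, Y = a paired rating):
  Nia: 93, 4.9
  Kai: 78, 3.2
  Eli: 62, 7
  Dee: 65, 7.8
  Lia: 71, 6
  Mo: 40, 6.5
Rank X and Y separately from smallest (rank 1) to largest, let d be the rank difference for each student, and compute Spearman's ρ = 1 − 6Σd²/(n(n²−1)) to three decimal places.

Ranks of variable 1: 6, 5, 2, 3, 4, 1
Ranks of variable 2: 2, 1, 5, 6, 3, 4
d = r₁ − r₂: 4, 4, -3, -3, 1, -3
d²: 16, 16, 9, 9, 1, 9; Σd² = 60
ρ = 1 − 6·60/(6·35) = 1 − 360/210 = -0.714

-0.714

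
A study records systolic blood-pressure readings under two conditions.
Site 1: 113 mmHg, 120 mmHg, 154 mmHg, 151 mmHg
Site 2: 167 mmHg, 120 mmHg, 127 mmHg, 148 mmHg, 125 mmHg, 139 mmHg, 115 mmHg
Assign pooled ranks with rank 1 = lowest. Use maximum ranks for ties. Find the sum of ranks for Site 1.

Sorted (ascending): 113, 115, 120, 120, 125, 127, 139, 148, 151, 154, 167
The 2 values of 120 occupy positions 3–4 → each gets rank 4.
Site 1 values → pooled ranks: 113→1, 120→4, 154→10, 151→9
Rank sum = 1 + 4 + 10 + 9 = 24

24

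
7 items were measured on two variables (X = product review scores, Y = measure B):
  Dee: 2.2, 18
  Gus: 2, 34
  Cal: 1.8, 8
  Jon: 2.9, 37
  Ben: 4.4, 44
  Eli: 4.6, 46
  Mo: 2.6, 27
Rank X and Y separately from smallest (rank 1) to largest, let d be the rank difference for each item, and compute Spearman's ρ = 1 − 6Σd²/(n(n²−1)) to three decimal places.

0.893

Ranks of variable 1: 3, 2, 1, 5, 6, 7, 4
Ranks of variable 2: 2, 4, 1, 5, 6, 7, 3
d = r₁ − r₂: 1, -2, 0, 0, 0, 0, 1
d²: 1, 4, 0, 0, 0, 0, 1; Σd² = 6
ρ = 1 − 6·6/(7·48) = 1 − 36/336 = 0.893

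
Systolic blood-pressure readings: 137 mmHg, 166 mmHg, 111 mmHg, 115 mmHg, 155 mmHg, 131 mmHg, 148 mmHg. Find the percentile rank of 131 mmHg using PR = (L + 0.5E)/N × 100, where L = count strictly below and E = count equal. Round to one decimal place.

N = 7.
Strictly below 131: 2. Equal to 131: 1.
PR = (2 + 0.5·1)/7 × 100 = 35.7

35.7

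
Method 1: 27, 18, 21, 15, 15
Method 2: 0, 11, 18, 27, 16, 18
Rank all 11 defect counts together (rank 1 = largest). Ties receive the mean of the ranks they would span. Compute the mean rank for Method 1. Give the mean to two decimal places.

5.30

Sorted (descending): 27, 27, 21, 18, 18, 18, 16, 15, 15, 11, 0
The 2 values of 27 occupy positions 1–2 → average rank (1+2)/2 = 1.5.
The 3 values of 18 occupy positions 4–6 → average rank 5.
The 2 values of 15 occupy positions 8–9 → average rank (8+9)/2 = 8.5.
Method 1 values → pooled ranks: 27→1.5, 18→5, 21→3, 15→8.5, 15→8.5
Mean rank = (1.5 + 5 + 3 + 8.5 + 8.5) / 5 = 5.30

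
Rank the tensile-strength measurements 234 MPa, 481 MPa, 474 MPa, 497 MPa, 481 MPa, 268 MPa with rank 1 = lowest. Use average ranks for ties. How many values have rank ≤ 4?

Sorted (ascending): 234, 268, 474, 481, 481, 497
The 2 values of 481 occupy positions 4–5 → average rank (4+5)/2 = 4.5.
Ranks ≤ 4: {1, 2, 3} → 3 values.

3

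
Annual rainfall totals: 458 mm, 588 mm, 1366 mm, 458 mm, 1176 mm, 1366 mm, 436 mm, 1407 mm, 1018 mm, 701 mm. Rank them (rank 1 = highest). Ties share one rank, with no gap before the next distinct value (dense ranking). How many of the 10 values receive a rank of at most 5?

Sorted (descending): 1407, 1366, 1366, 1176, 1018, 701, 588, 458, 458, 436
The 2 values of 1366 share dense rank 2.
The 2 values of 458 share dense rank 7.
Remaining distinct values take the next consecutive integers.
Ranks ≤ 5: {1, 2, 2, 3, 4, 5} → 6 values.

6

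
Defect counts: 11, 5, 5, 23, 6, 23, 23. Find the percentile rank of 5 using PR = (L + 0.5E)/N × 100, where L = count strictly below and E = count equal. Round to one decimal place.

14.3

N = 7.
Strictly below 5: 0. Equal to 5: 2.
PR = (0 + 0.5·2)/7 × 100 = 14.3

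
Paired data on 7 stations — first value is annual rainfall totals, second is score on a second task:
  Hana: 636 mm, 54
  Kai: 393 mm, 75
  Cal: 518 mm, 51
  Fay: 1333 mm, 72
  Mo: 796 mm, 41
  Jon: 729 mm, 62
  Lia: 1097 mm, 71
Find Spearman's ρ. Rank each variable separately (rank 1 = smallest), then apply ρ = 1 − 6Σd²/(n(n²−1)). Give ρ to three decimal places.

Ranks of variable 1: 3, 1, 2, 7, 5, 4, 6
Ranks of variable 2: 3, 7, 2, 6, 1, 4, 5
d = r₁ − r₂: 0, -6, 0, 1, 4, 0, 1
d²: 0, 36, 0, 1, 16, 0, 1; Σd² = 54
ρ = 1 − 6·54/(7·48) = 1 − 324/336 = 0.036

0.036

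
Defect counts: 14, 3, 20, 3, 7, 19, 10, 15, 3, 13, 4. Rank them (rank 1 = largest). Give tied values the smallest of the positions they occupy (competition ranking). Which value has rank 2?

19

Sorted (descending): 20, 19, 15, 14, 13, 10, 7, 4, 3, 3, 3
The 3 values of 3 occupy positions 9–11 → each gets rank 9.
Rank 2 → value 19.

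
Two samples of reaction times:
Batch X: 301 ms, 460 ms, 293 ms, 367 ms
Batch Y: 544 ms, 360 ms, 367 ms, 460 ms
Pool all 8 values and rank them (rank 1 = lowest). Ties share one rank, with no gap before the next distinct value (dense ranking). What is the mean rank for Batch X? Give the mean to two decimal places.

Sorted (ascending): 293, 301, 360, 367, 367, 460, 460, 544
The 2 values of 367 share dense rank 4.
The 2 values of 460 share dense rank 5.
Remaining distinct values take the next consecutive integers.
Batch X values → pooled ranks: 301→2, 460→5, 293→1, 367→4
Mean rank = (2 + 5 + 1 + 4) / 4 = 3.00

3.00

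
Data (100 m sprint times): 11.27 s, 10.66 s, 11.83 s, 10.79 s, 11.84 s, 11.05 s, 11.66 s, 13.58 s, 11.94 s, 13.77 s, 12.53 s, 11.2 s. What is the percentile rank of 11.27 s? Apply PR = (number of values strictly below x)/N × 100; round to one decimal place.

33.3

N = 12.
Strictly below 11.27: 4. Equal to 11.27: 1.
PR = 4/12 × 100 = 33.3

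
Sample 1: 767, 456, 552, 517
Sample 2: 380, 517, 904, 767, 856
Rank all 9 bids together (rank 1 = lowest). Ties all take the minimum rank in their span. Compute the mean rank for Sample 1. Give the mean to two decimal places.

Sorted (ascending): 380, 456, 517, 517, 552, 767, 767, 856, 904
The 2 values of 517 occupy positions 3–4 → each gets rank 3.
The 2 values of 767 occupy positions 6–7 → each gets rank 6.
Sample 1 values → pooled ranks: 767→6, 456→2, 552→5, 517→3
Mean rank = (6 + 2 + 5 + 3) / 4 = 4.00

4.00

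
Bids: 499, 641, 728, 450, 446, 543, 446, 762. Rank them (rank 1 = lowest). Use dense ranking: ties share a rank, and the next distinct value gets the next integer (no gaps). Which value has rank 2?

Sorted (ascending): 446, 446, 450, 499, 543, 641, 728, 762
The 2 values of 446 share dense rank 1.
Remaining distinct values take the next consecutive integers.
Rank 2 → value 450.

450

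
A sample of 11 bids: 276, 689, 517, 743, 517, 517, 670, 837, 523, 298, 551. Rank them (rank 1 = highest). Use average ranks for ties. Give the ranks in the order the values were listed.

11, 3, 8, 2, 8, 8, 4, 1, 6, 10, 5

Sorted (descending): 837, 743, 689, 670, 551, 523, 517, 517, 517, 298, 276
The 3 values of 517 occupy positions 7–9 → average rank 8.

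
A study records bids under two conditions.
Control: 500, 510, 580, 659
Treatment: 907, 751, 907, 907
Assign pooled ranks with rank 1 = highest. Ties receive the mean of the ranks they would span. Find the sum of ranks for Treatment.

Sorted (descending): 907, 907, 907, 751, 659, 580, 510, 500
The 3 values of 907 occupy positions 1–3 → average rank 2.
Treatment values → pooled ranks: 907→2, 751→4, 907→2, 907→2
Rank sum = 2 + 4 + 2 + 2 = 10

10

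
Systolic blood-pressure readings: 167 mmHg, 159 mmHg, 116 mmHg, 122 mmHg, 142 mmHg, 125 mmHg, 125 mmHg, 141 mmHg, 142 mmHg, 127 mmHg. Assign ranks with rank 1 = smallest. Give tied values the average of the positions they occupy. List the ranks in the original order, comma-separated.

Sorted (ascending): 116, 122, 125, 125, 127, 141, 142, 142, 159, 167
The 2 values of 125 occupy positions 3–4 → average rank (3+4)/2 = 3.5.
The 2 values of 142 occupy positions 7–8 → average rank (7+8)/2 = 7.5.

10, 9, 1, 2, 7.5, 3.5, 3.5, 6, 7.5, 5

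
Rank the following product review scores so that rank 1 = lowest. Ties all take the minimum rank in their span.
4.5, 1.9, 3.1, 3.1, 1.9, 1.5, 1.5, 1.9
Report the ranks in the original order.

8, 3, 6, 6, 3, 1, 1, 3

Sorted (ascending): 1.5, 1.5, 1.9, 1.9, 1.9, 3.1, 3.1, 4.5
The 2 values of 1.5 occupy positions 1–2 → each gets rank 1.
The 3 values of 1.9 occupy positions 3–5 → each gets rank 3.
The 2 values of 3.1 occupy positions 6–7 → each gets rank 6.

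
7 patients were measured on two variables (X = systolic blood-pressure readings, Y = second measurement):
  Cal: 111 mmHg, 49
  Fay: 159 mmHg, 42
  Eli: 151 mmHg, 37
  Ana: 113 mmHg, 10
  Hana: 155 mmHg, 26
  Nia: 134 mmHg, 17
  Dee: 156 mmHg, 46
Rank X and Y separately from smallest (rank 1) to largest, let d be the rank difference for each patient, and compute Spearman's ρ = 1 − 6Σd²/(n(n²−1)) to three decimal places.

0.179

Ranks of variable 1: 1, 7, 4, 2, 5, 3, 6
Ranks of variable 2: 7, 5, 4, 1, 3, 2, 6
d = r₁ − r₂: -6, 2, 0, 1, 2, 1, 0
d²: 36, 4, 0, 1, 4, 1, 0; Σd² = 46
ρ = 1 − 6·46/(7·48) = 1 − 276/336 = 0.179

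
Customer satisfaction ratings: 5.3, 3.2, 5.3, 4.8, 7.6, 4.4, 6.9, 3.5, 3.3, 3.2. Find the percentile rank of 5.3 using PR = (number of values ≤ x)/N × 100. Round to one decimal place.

80.0

N = 10.
Strictly below 5.3: 6. Equal to 5.3: 2.
PR = 8/10 × 100 = 80.0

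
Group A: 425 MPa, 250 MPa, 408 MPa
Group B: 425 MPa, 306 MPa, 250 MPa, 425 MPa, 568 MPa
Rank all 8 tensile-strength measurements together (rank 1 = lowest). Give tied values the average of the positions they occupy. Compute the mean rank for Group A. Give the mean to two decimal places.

Sorted (ascending): 250, 250, 306, 408, 425, 425, 425, 568
The 2 values of 250 occupy positions 1–2 → average rank (1+2)/2 = 1.5.
The 3 values of 425 occupy positions 5–7 → average rank 6.
Group A values → pooled ranks: 425→6, 250→1.5, 408→4
Mean rank = (6 + 1.5 + 4) / 3 = 3.83

3.83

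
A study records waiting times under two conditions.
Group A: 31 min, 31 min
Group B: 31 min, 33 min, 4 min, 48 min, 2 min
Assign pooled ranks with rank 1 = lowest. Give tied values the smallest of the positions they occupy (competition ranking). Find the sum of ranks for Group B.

Sorted (ascending): 2, 4, 31, 31, 31, 33, 48
The 3 values of 31 occupy positions 3–5 → each gets rank 3.
Group B values → pooled ranks: 31→3, 33→6, 4→2, 48→7, 2→1
Rank sum = 3 + 6 + 2 + 7 + 1 = 19

19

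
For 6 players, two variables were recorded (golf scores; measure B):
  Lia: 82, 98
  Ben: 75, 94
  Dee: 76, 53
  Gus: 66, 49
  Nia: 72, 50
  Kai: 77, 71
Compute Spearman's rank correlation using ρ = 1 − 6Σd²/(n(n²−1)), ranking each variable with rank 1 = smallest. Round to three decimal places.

0.829

Ranks of variable 1: 6, 3, 4, 1, 2, 5
Ranks of variable 2: 6, 5, 3, 1, 2, 4
d = r₁ − r₂: 0, -2, 1, 0, 0, 1
d²: 0, 4, 1, 0, 0, 1; Σd² = 6
ρ = 1 − 6·6/(6·35) = 1 − 36/210 = 0.829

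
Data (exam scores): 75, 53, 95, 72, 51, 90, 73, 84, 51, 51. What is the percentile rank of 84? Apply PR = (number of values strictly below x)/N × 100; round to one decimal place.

N = 10.
Strictly below 84: 7. Equal to 84: 1.
PR = 7/10 × 100 = 70.0

70.0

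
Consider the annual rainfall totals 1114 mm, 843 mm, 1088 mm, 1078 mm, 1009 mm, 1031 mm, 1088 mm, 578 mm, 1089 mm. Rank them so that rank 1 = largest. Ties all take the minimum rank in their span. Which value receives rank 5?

1078

Sorted (descending): 1114, 1089, 1088, 1088, 1078, 1031, 1009, 843, 578
The 2 values of 1088 occupy positions 3–4 → each gets rank 3.
Rank 5 → value 1078.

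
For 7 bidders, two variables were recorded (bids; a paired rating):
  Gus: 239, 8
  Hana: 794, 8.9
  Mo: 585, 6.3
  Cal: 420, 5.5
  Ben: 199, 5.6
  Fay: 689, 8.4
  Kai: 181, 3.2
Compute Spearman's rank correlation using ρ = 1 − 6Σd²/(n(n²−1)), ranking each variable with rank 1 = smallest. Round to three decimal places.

0.821

Ranks of variable 1: 3, 7, 5, 4, 2, 6, 1
Ranks of variable 2: 5, 7, 4, 2, 3, 6, 1
d = r₁ − r₂: -2, 0, 1, 2, -1, 0, 0
d²: 4, 0, 1, 4, 1, 0, 0; Σd² = 10
ρ = 1 − 6·10/(7·48) = 1 − 60/336 = 0.821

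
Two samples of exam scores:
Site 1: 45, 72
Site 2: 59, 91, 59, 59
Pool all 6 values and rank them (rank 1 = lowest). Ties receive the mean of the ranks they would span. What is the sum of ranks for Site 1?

6

Sorted (ascending): 45, 59, 59, 59, 72, 91
The 3 values of 59 occupy positions 2–4 → average rank 3.
Site 1 values → pooled ranks: 45→1, 72→5
Rank sum = 1 + 5 = 6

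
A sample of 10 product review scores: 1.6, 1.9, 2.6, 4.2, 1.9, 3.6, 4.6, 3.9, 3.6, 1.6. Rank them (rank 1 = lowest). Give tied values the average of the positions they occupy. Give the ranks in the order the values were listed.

Sorted (ascending): 1.6, 1.6, 1.9, 1.9, 2.6, 3.6, 3.6, 3.9, 4.2, 4.6
The 2 values of 1.6 occupy positions 1–2 → average rank (1+2)/2 = 1.5.
The 2 values of 1.9 occupy positions 3–4 → average rank (3+4)/2 = 3.5.
The 2 values of 3.6 occupy positions 6–7 → average rank (6+7)/2 = 6.5.

1.5, 3.5, 5, 9, 3.5, 6.5, 10, 8, 6.5, 1.5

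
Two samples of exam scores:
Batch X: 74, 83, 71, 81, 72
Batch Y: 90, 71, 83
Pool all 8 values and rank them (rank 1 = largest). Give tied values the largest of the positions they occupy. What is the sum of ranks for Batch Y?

Sorted (descending): 90, 83, 83, 81, 74, 72, 71, 71
The 2 values of 83 occupy positions 2–3 → each gets rank 3.
The 2 values of 71 occupy positions 7–8 → each gets rank 8.
Batch Y values → pooled ranks: 90→1, 71→8, 83→3
Rank sum = 1 + 8 + 3 = 12

12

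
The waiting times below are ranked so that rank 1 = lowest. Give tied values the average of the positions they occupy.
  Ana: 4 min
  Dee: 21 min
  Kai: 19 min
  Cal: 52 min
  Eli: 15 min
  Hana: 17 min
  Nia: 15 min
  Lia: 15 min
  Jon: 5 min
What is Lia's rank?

Sorted (ascending): 4, 5, 15, 15, 15, 17, 19, 21, 52
The 3 values of 15 occupy positions 3–5 → average rank 4.
Lia has value 15 min → rank 4.

4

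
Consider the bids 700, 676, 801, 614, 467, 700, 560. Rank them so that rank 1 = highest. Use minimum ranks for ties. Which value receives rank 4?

Sorted (descending): 801, 700, 700, 676, 614, 560, 467
The 2 values of 700 occupy positions 2–3 → each gets rank 2.
Rank 4 → value 676.

676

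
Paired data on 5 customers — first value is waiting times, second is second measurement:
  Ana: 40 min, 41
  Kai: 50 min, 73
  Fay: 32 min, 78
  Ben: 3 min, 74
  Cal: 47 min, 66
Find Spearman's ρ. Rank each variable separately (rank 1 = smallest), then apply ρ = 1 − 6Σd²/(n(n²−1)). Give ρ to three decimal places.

Ranks of variable 1: 3, 5, 2, 1, 4
Ranks of variable 2: 1, 3, 5, 4, 2
d = r₁ − r₂: 2, 2, -3, -3, 2
d²: 4, 4, 9, 9, 4; Σd² = 30
ρ = 1 − 6·30/(5·24) = 1 − 180/120 = -0.500

-0.500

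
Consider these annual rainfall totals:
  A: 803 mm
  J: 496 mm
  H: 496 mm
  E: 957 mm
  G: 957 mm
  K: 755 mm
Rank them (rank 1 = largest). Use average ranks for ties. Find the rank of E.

Sorted (descending): 957, 957, 803, 755, 496, 496
The 2 values of 957 occupy positions 1–2 → average rank (1+2)/2 = 1.5.
The 2 values of 496 occupy positions 5–6 → average rank (5+6)/2 = 5.5.
E has value 957 mm → rank 1.5.

1.5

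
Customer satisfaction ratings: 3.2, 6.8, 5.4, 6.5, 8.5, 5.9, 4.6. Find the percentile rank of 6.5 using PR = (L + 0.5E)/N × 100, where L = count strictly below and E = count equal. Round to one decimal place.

N = 7.
Strictly below 6.5: 4. Equal to 6.5: 1.
PR = (4 + 0.5·1)/7 × 100 = 64.3

64.3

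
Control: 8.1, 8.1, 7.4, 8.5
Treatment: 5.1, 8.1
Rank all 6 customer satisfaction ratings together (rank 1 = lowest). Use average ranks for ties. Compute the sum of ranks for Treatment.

5

Sorted (ascending): 5.1, 7.4, 8.1, 8.1, 8.1, 8.5
The 3 values of 8.1 occupy positions 3–5 → average rank 4.
Treatment values → pooled ranks: 5.1→1, 8.1→4
Rank sum = 1 + 4 = 5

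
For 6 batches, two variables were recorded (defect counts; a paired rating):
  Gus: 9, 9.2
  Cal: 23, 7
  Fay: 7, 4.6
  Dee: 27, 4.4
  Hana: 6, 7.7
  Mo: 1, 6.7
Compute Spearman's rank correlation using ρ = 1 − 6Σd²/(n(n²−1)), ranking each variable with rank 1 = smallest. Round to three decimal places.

-0.257

Ranks of variable 1: 4, 5, 3, 6, 2, 1
Ranks of variable 2: 6, 4, 2, 1, 5, 3
d = r₁ − r₂: -2, 1, 1, 5, -3, -2
d²: 4, 1, 1, 25, 9, 4; Σd² = 44
ρ = 1 − 6·44/(6·35) = 1 − 264/210 = -0.257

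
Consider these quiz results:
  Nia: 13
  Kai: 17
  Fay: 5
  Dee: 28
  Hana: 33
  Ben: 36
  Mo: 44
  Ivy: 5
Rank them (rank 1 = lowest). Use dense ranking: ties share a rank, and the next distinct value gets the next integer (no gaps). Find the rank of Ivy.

Sorted (ascending): 5, 5, 13, 17, 28, 33, 36, 44
The 2 values of 5 share dense rank 1.
Remaining distinct values take the next consecutive integers.
Ivy has value 5 → rank 1.

1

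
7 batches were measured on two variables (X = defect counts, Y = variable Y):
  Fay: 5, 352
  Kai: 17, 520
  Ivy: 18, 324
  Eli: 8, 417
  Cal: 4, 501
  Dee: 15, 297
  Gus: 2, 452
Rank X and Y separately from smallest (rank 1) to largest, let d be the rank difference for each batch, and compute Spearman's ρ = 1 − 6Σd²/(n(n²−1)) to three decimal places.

Ranks of variable 1: 3, 6, 7, 4, 2, 5, 1
Ranks of variable 2: 3, 7, 2, 4, 6, 1, 5
d = r₁ − r₂: 0, -1, 5, 0, -4, 4, -4
d²: 0, 1, 25, 0, 16, 16, 16; Σd² = 74
ρ = 1 − 6·74/(7·48) = 1 − 444/336 = -0.321

-0.321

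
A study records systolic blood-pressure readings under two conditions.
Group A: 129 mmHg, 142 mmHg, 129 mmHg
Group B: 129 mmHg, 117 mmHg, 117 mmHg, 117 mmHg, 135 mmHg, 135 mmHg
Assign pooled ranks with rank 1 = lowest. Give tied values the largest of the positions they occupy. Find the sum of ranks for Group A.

Sorted (ascending): 117, 117, 117, 129, 129, 129, 135, 135, 142
The 3 values of 117 occupy positions 1–3 → each gets rank 3.
The 3 values of 129 occupy positions 4–6 → each gets rank 6.
The 2 values of 135 occupy positions 7–8 → each gets rank 8.
Group A values → pooled ranks: 129→6, 142→9, 129→6
Rank sum = 6 + 9 + 6 = 21

21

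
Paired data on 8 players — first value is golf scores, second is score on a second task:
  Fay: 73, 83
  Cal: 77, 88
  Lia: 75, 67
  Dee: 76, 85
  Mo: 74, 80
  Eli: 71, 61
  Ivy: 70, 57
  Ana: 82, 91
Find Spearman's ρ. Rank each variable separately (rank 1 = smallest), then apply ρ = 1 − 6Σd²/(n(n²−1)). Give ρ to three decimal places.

Ranks of variable 1: 3, 7, 5, 6, 4, 2, 1, 8
Ranks of variable 2: 5, 7, 3, 6, 4, 2, 1, 8
d = r₁ − r₂: -2, 0, 2, 0, 0, 0, 0, 0
d²: 4, 0, 4, 0, 0, 0, 0, 0; Σd² = 8
ρ = 1 − 6·8/(8·63) = 1 − 48/504 = 0.905

0.905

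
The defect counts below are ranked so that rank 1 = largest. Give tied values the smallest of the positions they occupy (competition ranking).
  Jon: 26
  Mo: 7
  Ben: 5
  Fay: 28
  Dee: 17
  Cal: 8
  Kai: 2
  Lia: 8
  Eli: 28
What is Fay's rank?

Sorted (descending): 28, 28, 26, 17, 8, 8, 7, 5, 2
The 2 values of 28 occupy positions 1–2 → each gets rank 1.
The 2 values of 8 occupy positions 5–6 → each gets rank 5.
Fay has value 28 → rank 1.

1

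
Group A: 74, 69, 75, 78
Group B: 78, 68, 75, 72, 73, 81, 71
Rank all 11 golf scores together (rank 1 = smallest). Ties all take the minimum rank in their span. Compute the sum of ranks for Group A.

Sorted (ascending): 68, 69, 71, 72, 73, 74, 75, 75, 78, 78, 81
The 2 values of 75 occupy positions 7–8 → each gets rank 7.
The 2 values of 78 occupy positions 9–10 → each gets rank 9.
Group A values → pooled ranks: 74→6, 69→2, 75→7, 78→9
Rank sum = 6 + 2 + 7 + 9 = 24

24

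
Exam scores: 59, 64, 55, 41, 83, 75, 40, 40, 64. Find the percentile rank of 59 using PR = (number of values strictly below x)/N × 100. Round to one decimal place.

44.4

N = 9.
Strictly below 59: 4. Equal to 59: 1.
PR = 4/9 × 100 = 44.4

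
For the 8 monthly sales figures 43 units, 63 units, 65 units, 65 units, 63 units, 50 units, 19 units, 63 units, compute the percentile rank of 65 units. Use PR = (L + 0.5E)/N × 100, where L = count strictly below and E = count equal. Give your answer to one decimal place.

87.5

N = 8.
Strictly below 65: 6. Equal to 65: 2.
PR = (6 + 0.5·2)/8 × 100 = 87.5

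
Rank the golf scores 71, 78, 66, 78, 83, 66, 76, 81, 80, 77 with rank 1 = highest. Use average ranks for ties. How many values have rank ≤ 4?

3

Sorted (descending): 83, 81, 80, 78, 78, 77, 76, 71, 66, 66
The 2 values of 78 occupy positions 4–5 → average rank (4+5)/2 = 4.5.
The 2 values of 66 occupy positions 9–10 → average rank (9+10)/2 = 9.5.
Ranks ≤ 4: {1, 2, 3} → 3 values.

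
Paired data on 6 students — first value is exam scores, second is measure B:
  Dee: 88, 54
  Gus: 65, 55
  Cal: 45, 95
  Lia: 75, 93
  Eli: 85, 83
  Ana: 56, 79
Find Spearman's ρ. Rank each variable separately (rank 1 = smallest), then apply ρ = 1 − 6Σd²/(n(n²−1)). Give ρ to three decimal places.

Ranks of variable 1: 6, 3, 1, 4, 5, 2
Ranks of variable 2: 1, 2, 6, 5, 4, 3
d = r₁ − r₂: 5, 1, -5, -1, 1, -1
d²: 25, 1, 25, 1, 1, 1; Σd² = 54
ρ = 1 − 6·54/(6·35) = 1 − 324/210 = -0.543

-0.543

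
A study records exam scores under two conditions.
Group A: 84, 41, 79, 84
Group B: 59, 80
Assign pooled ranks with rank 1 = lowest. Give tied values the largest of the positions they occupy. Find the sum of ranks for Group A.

16

Sorted (ascending): 41, 59, 79, 80, 84, 84
The 2 values of 84 occupy positions 5–6 → each gets rank 6.
Group A values → pooled ranks: 84→6, 41→1, 79→3, 84→6
Rank sum = 6 + 1 + 3 + 6 = 16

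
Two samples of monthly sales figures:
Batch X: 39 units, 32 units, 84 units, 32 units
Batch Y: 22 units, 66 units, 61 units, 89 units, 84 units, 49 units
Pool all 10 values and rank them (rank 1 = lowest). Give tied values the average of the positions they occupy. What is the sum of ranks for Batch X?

Sorted (ascending): 22, 32, 32, 39, 49, 61, 66, 84, 84, 89
The 2 values of 32 occupy positions 2–3 → average rank (2+3)/2 = 2.5.
The 2 values of 84 occupy positions 8–9 → average rank (8+9)/2 = 8.5.
Batch X values → pooled ranks: 39→4, 32→2.5, 84→8.5, 32→2.5
Rank sum = 4 + 2.5 + 8.5 + 2.5 = 17.5

17.5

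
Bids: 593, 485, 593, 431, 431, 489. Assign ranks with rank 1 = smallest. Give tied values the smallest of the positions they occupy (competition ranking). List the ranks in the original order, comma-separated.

Sorted (ascending): 431, 431, 485, 489, 593, 593
The 2 values of 431 occupy positions 1–2 → each gets rank 1.
The 2 values of 593 occupy positions 5–6 → each gets rank 5.

5, 3, 5, 1, 1, 4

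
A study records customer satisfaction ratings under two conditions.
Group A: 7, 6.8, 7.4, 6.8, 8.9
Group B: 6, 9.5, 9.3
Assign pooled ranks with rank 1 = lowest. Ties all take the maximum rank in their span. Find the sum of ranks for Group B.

16

Sorted (ascending): 6, 6.8, 6.8, 7, 7.4, 8.9, 9.3, 9.5
The 2 values of 6.8 occupy positions 2–3 → each gets rank 3.
Group B values → pooled ranks: 6→1, 9.5→8, 9.3→7
Rank sum = 1 + 8 + 7 = 16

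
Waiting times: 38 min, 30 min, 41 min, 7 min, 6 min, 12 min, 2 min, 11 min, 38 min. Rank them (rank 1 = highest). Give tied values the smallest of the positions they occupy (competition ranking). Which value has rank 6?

Sorted (descending): 41, 38, 38, 30, 12, 11, 7, 6, 2
The 2 values of 38 occupy positions 2–3 → each gets rank 2.
Rank 6 → value 11.

11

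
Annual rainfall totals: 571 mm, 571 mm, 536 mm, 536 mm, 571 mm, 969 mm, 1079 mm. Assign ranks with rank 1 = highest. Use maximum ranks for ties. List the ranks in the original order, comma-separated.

Sorted (descending): 1079, 969, 571, 571, 571, 536, 536
The 3 values of 571 occupy positions 3–5 → each gets rank 5.
The 2 values of 536 occupy positions 6–7 → each gets rank 7.

5, 5, 7, 7, 5, 2, 1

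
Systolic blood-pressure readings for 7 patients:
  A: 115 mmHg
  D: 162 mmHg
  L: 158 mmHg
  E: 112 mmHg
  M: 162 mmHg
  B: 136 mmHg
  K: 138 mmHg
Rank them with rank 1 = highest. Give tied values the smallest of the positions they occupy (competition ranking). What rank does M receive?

Sorted (descending): 162, 162, 158, 138, 136, 115, 112
The 2 values of 162 occupy positions 1–2 → each gets rank 1.
M has value 162 mmHg → rank 1.

1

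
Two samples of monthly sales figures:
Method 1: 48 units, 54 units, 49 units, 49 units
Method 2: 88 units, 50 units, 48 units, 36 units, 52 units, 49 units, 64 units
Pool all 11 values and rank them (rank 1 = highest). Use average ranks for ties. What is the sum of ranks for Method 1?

26.5

Sorted (descending): 88, 64, 54, 52, 50, 49, 49, 49, 48, 48, 36
The 3 values of 49 occupy positions 6–8 → average rank 7.
The 2 values of 48 occupy positions 9–10 → average rank (9+10)/2 = 9.5.
Method 1 values → pooled ranks: 48→9.5, 54→3, 49→7, 49→7
Rank sum = 9.5 + 3 + 7 + 7 = 26.5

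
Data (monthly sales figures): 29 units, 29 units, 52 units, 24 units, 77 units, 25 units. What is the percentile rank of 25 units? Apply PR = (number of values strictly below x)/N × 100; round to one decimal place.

N = 6.
Strictly below 25: 1. Equal to 25: 1.
PR = 1/6 × 100 = 16.7

16.7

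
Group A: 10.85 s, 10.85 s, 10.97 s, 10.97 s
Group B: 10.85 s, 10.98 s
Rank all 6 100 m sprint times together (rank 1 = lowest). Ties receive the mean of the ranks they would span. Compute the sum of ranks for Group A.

13

Sorted (ascending): 10.85, 10.85, 10.85, 10.97, 10.97, 10.98
The 3 values of 10.85 occupy positions 1–3 → average rank 2.
The 2 values of 10.97 occupy positions 4–5 → average rank (4+5)/2 = 4.5.
Group A values → pooled ranks: 10.85→2, 10.85→2, 10.97→4.5, 10.97→4.5
Rank sum = 2 + 2 + 4.5 + 4.5 = 13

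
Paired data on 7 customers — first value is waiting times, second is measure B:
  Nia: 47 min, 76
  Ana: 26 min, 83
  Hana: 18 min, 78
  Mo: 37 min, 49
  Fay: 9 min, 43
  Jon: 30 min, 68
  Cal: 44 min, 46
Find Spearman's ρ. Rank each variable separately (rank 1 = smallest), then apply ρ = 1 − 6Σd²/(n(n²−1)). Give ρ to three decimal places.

Ranks of variable 1: 7, 3, 2, 5, 1, 4, 6
Ranks of variable 2: 5, 7, 6, 3, 1, 4, 2
d = r₁ − r₂: 2, -4, -4, 2, 0, 0, 4
d²: 4, 16, 16, 4, 0, 0, 16; Σd² = 56
ρ = 1 − 6·56/(7·48) = 1 − 336/336 = 0.000

0.000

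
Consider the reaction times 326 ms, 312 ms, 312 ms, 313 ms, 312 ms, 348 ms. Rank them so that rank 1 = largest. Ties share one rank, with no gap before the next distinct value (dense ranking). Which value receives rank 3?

Sorted (descending): 348, 326, 313, 312, 312, 312
The 3 values of 312 share dense rank 4.
Remaining distinct values take the next consecutive integers.
Rank 3 → value 313.

313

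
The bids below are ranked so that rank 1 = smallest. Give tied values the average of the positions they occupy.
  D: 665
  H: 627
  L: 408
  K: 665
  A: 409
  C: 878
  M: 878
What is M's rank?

6.5

Sorted (ascending): 408, 409, 627, 665, 665, 878, 878
The 2 values of 665 occupy positions 4–5 → average rank (4+5)/2 = 4.5.
The 2 values of 878 occupy positions 6–7 → average rank (6+7)/2 = 6.5.
M has value 878 → rank 6.5.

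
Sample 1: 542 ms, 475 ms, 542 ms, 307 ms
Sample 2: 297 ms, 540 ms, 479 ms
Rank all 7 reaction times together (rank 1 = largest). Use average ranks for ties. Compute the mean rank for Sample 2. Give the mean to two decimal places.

Sorted (descending): 542, 542, 540, 479, 475, 307, 297
The 2 values of 542 occupy positions 1–2 → average rank (1+2)/2 = 1.5.
Sample 2 values → pooled ranks: 297→7, 540→3, 479→4
Mean rank = (7 + 3 + 4) / 3 = 4.67

4.67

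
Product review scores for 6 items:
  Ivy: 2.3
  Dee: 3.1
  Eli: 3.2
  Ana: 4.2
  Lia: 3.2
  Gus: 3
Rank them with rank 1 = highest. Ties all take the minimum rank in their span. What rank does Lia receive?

Sorted (descending): 4.2, 3.2, 3.2, 3.1, 3, 2.3
The 2 values of 3.2 occupy positions 2–3 → each gets rank 2.
Lia has value 3.2 → rank 2.

2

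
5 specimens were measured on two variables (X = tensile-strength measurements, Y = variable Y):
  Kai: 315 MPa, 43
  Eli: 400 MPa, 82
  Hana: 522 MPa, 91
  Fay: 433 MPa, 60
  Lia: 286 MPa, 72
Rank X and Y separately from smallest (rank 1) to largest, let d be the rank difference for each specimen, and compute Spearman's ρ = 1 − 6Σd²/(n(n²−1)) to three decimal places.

0.500

Ranks of variable 1: 2, 3, 5, 4, 1
Ranks of variable 2: 1, 4, 5, 2, 3
d = r₁ − r₂: 1, -1, 0, 2, -2
d²: 1, 1, 0, 4, 4; Σd² = 10
ρ = 1 − 6·10/(5·24) = 1 − 60/120 = 0.500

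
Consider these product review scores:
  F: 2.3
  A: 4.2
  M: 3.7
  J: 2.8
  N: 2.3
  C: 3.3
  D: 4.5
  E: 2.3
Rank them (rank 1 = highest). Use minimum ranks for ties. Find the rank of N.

6

Sorted (descending): 4.5, 4.2, 3.7, 3.3, 2.8, 2.3, 2.3, 2.3
The 3 values of 2.3 occupy positions 6–8 → each gets rank 6.
N has value 2.3 → rank 6.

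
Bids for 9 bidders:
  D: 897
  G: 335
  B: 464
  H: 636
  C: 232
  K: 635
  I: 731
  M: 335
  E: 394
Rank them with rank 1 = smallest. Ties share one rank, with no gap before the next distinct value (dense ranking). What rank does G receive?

2

Sorted (ascending): 232, 335, 335, 394, 464, 635, 636, 731, 897
The 2 values of 335 share dense rank 2.
Remaining distinct values take the next consecutive integers.
G has value 335 → rank 2.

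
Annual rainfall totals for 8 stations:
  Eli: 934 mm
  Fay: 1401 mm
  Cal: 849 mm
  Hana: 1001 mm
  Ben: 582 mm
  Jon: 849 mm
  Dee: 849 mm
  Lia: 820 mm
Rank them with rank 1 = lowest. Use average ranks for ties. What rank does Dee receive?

Sorted (ascending): 582, 820, 849, 849, 849, 934, 1001, 1401
The 3 values of 849 occupy positions 3–5 → average rank 4.
Dee has value 849 mm → rank 4.

4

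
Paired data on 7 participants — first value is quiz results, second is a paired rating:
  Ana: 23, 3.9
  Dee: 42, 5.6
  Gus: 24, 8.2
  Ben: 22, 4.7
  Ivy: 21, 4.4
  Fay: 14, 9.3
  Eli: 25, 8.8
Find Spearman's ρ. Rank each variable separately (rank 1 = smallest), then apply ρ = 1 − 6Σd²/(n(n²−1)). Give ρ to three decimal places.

Ranks of variable 1: 4, 7, 5, 3, 2, 1, 6
Ranks of variable 2: 1, 4, 5, 3, 2, 7, 6
d = r₁ − r₂: 3, 3, 0, 0, 0, -6, 0
d²: 9, 9, 0, 0, 0, 36, 0; Σd² = 54
ρ = 1 − 6·54/(7·48) = 1 − 324/336 = 0.036

0.036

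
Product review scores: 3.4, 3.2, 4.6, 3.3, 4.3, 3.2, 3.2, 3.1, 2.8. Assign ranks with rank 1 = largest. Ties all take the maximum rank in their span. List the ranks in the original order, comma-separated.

3, 7, 1, 4, 2, 7, 7, 8, 9

Sorted (descending): 4.6, 4.3, 3.4, 3.3, 3.2, 3.2, 3.2, 3.1, 2.8
The 3 values of 3.2 occupy positions 5–7 → each gets rank 7.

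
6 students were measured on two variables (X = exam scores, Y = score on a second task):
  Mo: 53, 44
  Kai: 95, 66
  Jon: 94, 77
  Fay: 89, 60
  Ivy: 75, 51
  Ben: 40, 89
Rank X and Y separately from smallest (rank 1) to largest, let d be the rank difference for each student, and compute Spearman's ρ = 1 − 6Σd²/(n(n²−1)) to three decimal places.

Ranks of variable 1: 2, 6, 5, 4, 3, 1
Ranks of variable 2: 1, 4, 5, 3, 2, 6
d = r₁ − r₂: 1, 2, 0, 1, 1, -5
d²: 1, 4, 0, 1, 1, 25; Σd² = 32
ρ = 1 − 6·32/(6·35) = 1 − 192/210 = 0.086

0.086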